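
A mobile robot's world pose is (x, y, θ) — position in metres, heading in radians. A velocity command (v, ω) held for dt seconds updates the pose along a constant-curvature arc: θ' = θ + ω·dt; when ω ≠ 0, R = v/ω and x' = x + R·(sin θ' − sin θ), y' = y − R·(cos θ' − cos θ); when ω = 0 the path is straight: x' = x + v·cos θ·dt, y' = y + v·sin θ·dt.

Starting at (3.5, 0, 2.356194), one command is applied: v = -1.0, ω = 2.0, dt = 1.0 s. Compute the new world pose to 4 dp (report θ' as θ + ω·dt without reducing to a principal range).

θ' = 2.3562 + 2.0·1.0 = 4.3562
R = v/ω = -1.0/2.0 = -0.5000
x' = 3.5 + -0.5000·(sin 4.3562 − sin 2.3562) = 4.3222
y' = 0 − -0.5000·(cos 4.3562 − cos 2.3562) = 0.1792

(4.3222, 0.1792, 4.3562)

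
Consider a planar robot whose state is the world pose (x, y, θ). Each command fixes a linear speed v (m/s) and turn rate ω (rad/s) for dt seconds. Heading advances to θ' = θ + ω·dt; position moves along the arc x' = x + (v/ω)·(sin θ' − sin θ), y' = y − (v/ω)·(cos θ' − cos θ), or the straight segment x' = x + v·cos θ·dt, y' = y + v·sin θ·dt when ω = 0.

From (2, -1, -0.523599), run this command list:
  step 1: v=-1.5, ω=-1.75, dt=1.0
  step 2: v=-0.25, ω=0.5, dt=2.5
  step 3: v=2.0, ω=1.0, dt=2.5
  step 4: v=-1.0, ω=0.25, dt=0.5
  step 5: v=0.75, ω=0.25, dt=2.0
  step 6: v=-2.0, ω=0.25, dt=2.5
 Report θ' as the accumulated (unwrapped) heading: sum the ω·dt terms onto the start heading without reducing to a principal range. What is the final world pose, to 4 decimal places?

(8.7651, -0.6132, 2.7264)

step 1: θ'=-2.2736 (R=0.8571) → pose (1.7745, 0.2963, -2.2736)
step 2: θ'=-1.0236 (R=-0.5000) → pose (1.8200, 0.8797, -1.0236)
step 3: θ'=1.4764 (R=2.0000) → pose (5.5191, 1.7317, 1.4764)
step 4: θ'=1.6014 (R=-4.0000) → pose (5.5032, 1.2323, 1.6014)
step 5: θ'=2.1014 (R=3.0000) → pose (5.0921, 2.6587, 2.1014)
step 6: θ'=2.7264 (R=-8.0000) → pose (8.7651, -0.6132, 2.7264)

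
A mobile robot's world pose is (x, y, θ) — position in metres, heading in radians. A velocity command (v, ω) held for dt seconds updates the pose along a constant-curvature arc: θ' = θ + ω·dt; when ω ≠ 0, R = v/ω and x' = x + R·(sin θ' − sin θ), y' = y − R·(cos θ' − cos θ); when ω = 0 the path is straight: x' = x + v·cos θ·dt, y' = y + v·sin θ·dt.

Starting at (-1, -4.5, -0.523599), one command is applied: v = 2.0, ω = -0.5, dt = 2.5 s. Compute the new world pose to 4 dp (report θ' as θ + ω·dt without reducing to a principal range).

(0.9180, -8.7698, -1.7736)

θ' = -0.5236 + -0.5·2.5 = -1.7736
R = v/ω = 2.0/-0.5 = -4.0000
x' = -1 + -4.0000·(sin -1.7736 − sin -0.5236) = 0.9180
y' = -4.5 − -4.0000·(cos -1.7736 − cos -0.5236) = -8.7698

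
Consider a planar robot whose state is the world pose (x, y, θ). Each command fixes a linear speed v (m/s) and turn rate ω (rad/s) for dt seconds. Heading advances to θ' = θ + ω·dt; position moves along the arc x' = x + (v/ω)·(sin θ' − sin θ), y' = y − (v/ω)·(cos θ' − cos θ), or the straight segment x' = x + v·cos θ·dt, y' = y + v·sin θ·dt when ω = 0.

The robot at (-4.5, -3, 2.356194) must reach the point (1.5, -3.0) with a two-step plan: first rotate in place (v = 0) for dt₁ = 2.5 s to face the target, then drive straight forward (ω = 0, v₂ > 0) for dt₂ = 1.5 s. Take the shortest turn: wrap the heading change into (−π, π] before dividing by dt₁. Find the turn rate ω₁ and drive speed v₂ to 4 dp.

heading to target = atan2(-3−-3, 1.5−-4.5) = 0.0000
Δθ = wrap(0.0000 − 2.3562) = -2.3562; ω₁ = Δθ/dt₁ = -0.9425
distance = √((1.5−-4.5)² + (-3−-3)²) = 6.0000; v₂ = distance/dt₂ = 4.0000

ω₁ = -0.9425, v₂ = 4.0000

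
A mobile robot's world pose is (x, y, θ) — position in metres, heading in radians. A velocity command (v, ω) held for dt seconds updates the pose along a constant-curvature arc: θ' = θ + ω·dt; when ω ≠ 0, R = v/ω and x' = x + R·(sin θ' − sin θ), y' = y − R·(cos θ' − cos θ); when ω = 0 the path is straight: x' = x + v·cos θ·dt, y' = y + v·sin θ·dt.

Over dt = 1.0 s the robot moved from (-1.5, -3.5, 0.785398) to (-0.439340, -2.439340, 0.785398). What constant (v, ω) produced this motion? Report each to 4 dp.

Δθ = 0.785398 − 0.785398 = 0.000000
ω = Δθ/dt = 0.000000/1.0 = 0.0000
ω = 0 → v = (Δx·cos θ + Δy·sin θ)/dt = 1.5000

v = 1.5000, ω = 0.0000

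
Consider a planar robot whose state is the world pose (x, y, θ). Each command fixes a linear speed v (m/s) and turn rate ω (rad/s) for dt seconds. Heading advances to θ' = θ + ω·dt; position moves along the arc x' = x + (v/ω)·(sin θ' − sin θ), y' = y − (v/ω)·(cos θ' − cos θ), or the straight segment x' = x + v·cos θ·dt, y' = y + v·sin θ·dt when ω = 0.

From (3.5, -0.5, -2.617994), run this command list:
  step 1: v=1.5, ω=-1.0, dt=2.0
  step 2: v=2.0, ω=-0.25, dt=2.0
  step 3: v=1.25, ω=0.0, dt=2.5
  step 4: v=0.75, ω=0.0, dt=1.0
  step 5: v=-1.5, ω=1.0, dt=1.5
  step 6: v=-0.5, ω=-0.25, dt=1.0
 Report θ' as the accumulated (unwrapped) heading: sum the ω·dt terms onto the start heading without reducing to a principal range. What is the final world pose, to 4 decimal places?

step 1: θ'=-4.6180 (R=-1.5000) → pose (1.2567, 0.6577, -4.6180)
step 2: θ'=-5.1180 (R=-8.0000) → pose (1.8702, 4.5683, -5.1180)
step 3: θ'=-5.1180 (straight) → pose (3.1032, 7.4397, -5.1180)
step 4: θ'=-5.1180 (straight) → pose (3.3991, 8.1289, -5.1180)
step 5: θ'=-3.6180 (R=-1.5000) → pose (4.0895, 6.2041, -3.6180)
step 6: θ'=-3.8680 (R=2.0000) → pose (4.5007, 5.9219, -3.8680)

(4.5007, 5.9219, -3.8680)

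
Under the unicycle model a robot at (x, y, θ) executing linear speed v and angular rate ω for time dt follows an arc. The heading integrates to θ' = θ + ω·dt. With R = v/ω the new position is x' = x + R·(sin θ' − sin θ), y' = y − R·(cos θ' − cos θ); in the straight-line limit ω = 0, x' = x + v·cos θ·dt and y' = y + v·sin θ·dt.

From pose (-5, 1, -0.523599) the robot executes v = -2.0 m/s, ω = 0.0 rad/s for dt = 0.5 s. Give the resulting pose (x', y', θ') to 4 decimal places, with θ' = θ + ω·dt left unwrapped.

θ' = -0.5236 + 0.0·0.5 = -0.5236
ω = 0 → straight: x' = -5 + -2.0·cos(-0.5236)·0.5 = -5.8660
y' = 1 + -2.0·sin(-0.5236)·0.5 = 1.5000

(-5.8660, 1.5000, -0.5236)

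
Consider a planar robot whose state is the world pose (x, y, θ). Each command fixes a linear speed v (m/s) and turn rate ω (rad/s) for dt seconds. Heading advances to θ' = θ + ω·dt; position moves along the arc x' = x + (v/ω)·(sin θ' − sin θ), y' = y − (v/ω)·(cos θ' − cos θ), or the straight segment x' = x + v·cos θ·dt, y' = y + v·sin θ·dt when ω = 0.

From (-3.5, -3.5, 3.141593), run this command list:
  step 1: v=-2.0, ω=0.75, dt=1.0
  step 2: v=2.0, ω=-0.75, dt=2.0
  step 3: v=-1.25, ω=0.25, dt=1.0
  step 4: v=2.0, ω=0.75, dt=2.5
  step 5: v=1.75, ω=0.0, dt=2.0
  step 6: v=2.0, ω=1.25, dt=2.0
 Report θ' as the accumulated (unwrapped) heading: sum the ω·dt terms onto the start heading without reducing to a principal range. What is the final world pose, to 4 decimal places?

step 1: θ'=3.8916 (R=-2.6667) → pose (-1.6823, -2.7845, 3.8916)
step 2: θ'=2.3916 (R=-2.6667) → pose (-5.3177, -2.7845, 2.3916)
step 3: θ'=2.6416 (R=-5.0000) → pose (-4.3066, -3.5140, 2.6416)
step 4: θ'=4.5166 (R=2.6667) → pose (-8.2008, -5.3354, 4.5166)
step 5: θ'=4.5166 (straight) → pose (-8.8817, -8.7685, 4.5166)
step 6: θ'=7.0166 (R=1.6000) → pose (-6.2413, -10.2684, 7.0166)

(-6.2413, -10.2684, 7.0166)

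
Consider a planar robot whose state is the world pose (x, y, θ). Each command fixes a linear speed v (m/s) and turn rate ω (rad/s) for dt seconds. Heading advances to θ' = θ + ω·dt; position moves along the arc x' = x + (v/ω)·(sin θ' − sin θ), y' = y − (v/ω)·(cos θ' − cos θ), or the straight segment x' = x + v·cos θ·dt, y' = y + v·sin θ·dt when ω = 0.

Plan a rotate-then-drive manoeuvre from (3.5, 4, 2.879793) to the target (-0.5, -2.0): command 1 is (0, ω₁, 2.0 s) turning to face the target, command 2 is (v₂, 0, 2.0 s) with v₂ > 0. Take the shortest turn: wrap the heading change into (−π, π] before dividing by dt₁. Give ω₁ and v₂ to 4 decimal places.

ω₁ = 0.6223, v₂ = 3.6056

heading to target = atan2(-2−4, -0.5−3.5) = -2.1588
Δθ = wrap(-2.1588 − 2.8798) = 1.2446; ω₁ = Δθ/dt₁ = 0.6223
distance = √((-0.5−3.5)² + (-2−4)²) = 7.2111; v₂ = distance/dt₂ = 3.6056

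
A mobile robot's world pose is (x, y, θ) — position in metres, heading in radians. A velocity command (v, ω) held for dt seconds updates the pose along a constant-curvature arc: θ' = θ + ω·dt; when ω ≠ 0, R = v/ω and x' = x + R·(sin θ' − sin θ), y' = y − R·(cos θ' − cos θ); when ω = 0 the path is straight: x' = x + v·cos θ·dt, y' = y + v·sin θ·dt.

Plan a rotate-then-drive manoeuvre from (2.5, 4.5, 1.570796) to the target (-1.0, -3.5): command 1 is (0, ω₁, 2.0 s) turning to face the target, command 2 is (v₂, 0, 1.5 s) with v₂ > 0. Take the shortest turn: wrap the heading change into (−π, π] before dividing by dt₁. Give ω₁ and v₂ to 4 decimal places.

heading to target = atan2(-3.5−4.5, -1−2.5) = -1.9832
Δθ = wrap(-1.9832 − 1.5708) = 2.7292; ω₁ = Δθ/dt₁ = 1.3646
distance = √((-1−2.5)² + (-3.5−4.5)²) = 8.7321; v₂ = distance/dt₂ = 5.8214

ω₁ = 1.3646, v₂ = 5.8214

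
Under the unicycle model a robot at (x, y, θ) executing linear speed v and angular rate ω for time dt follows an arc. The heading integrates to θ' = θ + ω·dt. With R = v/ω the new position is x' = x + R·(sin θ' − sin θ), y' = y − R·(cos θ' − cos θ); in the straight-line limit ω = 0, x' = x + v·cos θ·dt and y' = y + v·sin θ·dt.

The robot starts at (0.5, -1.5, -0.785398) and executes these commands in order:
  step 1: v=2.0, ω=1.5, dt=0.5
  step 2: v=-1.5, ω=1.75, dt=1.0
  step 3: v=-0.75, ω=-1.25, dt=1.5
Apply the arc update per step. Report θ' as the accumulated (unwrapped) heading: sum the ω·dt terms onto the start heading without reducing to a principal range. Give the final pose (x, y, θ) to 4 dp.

step 1: θ'=-0.0354 (R=1.3333) → pose (1.3956, -1.8897, -0.0354)
step 2: θ'=1.7146 (R=-0.8571) → pose (0.5170, -2.8691, 1.7146)
step 3: θ'=-0.1604 (R=0.6000) → pose (-0.1726, -3.5474, -0.1604)

(-0.1726, -3.5474, -0.1604)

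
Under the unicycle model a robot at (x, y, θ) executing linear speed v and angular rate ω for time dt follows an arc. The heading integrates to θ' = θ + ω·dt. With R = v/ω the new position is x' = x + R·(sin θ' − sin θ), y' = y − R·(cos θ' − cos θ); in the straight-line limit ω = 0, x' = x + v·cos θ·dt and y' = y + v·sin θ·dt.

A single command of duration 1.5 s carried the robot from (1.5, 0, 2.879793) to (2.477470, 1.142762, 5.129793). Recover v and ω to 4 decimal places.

v = -1.2500, ω = 1.5000

Δθ = 5.129793 − 2.879793 = 2.250000
ω = Δθ/dt = 2.250000/1.5 = 1.5000
R = −Δy/(cos θ' − cos θ) = -0.8333
v = R·ω = -0.8333·1.5000 = -1.2500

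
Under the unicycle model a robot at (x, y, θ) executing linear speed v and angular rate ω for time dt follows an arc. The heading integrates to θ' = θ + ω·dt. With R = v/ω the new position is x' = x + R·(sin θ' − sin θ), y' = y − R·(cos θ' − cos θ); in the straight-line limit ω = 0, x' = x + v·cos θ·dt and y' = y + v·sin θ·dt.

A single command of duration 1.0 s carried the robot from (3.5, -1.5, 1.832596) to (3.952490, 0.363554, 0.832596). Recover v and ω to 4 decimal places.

Δθ = 0.832596 − 1.832596 = -1.000000
ω = Δθ/dt = -1.000000/1.0 = -1.0000
R = −Δy/(cos θ' − cos θ) = -2.0000
v = R·ω = -2.0000·-1.0000 = 2.0000

v = 2.0000, ω = -1.0000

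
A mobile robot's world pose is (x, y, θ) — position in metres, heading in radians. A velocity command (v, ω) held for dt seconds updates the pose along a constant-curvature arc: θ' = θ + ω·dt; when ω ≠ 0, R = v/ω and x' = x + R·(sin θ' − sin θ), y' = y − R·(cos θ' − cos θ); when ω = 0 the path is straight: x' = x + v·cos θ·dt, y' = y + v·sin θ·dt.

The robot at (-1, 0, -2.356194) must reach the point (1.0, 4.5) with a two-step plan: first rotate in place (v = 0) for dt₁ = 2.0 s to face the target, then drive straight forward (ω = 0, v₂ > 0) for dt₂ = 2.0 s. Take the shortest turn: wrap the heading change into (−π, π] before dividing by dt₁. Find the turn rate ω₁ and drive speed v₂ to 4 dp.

ω₁ = -1.3872, v₂ = 2.4622

heading to target = atan2(4.5−0, 1−-1) = 1.1526
Δθ = wrap(1.1526 − -2.3562) = -2.7744; ω₁ = Δθ/dt₁ = -1.3872
distance = √((1−-1)² + (4.5−0)²) = 4.9244; v₂ = distance/dt₂ = 2.4622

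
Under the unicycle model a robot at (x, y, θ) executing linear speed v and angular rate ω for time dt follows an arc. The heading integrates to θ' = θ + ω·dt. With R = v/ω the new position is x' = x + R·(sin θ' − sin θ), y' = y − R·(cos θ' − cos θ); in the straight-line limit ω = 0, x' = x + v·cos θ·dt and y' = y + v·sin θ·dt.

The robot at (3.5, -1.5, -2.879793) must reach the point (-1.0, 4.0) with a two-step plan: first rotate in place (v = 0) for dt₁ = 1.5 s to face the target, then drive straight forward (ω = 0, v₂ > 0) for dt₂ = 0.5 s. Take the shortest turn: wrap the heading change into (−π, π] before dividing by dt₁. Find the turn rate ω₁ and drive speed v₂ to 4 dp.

ω₁ = -0.7646, v₂ = 14.2127

heading to target = atan2(4−-1.5, -1−3.5) = 2.2565
Δθ = wrap(2.2565 − -2.8798) = -1.1469; ω₁ = Δθ/dt₁ = -0.7646
distance = √((-1−3.5)² + (4−-1.5)²) = 7.1063; v₂ = distance/dt₂ = 14.2127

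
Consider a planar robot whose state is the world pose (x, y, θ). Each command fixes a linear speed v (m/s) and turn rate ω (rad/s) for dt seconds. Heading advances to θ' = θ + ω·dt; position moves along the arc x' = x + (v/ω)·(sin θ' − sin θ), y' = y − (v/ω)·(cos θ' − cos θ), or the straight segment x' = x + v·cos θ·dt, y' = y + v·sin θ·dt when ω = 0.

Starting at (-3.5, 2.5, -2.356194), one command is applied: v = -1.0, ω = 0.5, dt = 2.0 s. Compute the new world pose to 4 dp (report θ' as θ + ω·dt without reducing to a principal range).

θ' = -2.3562 + 0.5·2.0 = -1.3562
R = v/ω = -1.0/0.5 = -2.0000
x' = -3.5 + -2.0000·(sin -1.3562 − sin -2.3562) = -2.9601
y' = 2.5 − -2.0000·(cos -1.3562 − cos -2.3562) = 4.3401

(-2.9601, 4.3401, -1.3562)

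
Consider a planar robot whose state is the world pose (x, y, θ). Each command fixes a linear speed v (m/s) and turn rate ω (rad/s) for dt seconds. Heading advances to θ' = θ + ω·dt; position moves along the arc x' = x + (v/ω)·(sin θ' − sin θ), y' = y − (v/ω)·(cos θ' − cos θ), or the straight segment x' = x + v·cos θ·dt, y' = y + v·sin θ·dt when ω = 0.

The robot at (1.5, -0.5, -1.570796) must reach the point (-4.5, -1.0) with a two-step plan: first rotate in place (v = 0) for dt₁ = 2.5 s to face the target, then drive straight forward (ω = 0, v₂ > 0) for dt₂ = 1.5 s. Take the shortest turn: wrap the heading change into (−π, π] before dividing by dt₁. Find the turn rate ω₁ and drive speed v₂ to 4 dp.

heading to target = atan2(-1−-0.5, -4.5−1.5) = -3.0585
Δθ = wrap(-3.0585 − -1.5708) = -1.4877; ω₁ = Δθ/dt₁ = -0.5951
distance = √((-4.5−1.5)² + (-1−-0.5)²) = 6.0208; v₂ = distance/dt₂ = 4.0139

ω₁ = -0.5951, v₂ = 4.0139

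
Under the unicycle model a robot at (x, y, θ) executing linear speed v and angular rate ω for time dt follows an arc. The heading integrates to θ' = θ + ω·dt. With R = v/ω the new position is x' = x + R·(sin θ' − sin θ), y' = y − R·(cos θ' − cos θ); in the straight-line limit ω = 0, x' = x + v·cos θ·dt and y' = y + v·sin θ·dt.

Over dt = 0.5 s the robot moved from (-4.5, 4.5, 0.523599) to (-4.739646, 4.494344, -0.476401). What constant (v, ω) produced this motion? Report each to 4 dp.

v = -0.5000, ω = -2.0000

Δθ = -0.476401 − 0.523599 = -1.000000
ω = Δθ/dt = -1.000000/0.5 = -2.0000
R = Δx/(sin θ' − sin θ) = 0.2500
v = R·ω = 0.2500·-2.0000 = -0.5000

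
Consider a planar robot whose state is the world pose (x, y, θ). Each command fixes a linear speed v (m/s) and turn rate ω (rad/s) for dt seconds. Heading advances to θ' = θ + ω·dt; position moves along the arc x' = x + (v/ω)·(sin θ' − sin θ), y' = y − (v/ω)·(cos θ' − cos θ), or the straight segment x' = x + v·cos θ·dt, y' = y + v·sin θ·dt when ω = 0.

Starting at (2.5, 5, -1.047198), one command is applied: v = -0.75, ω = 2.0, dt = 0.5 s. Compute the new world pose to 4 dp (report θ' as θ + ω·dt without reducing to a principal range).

(2.1929, 5.1871, -0.0472)

θ' = -1.0472 + 2.0·0.5 = -0.0472
R = v/ω = -0.75/2.0 = -0.3750
x' = 2.5 + -0.3750·(sin -0.0472 − sin -1.0472) = 2.1929
y' = 5 − -0.3750·(cos -0.0472 − cos -1.0472) = 5.1871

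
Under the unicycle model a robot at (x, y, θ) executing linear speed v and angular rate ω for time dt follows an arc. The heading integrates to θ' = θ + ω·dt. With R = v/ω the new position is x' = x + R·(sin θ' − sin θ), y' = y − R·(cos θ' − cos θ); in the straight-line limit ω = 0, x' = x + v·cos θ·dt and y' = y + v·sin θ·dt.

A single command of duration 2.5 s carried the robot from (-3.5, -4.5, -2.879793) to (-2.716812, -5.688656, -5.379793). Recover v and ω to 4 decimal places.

Δθ = -5.379793 − -2.879793 = -2.500000
ω = Δθ/dt = -2.500000/2.5 = -1.0000
R = −Δy/(cos θ' − cos θ) = 0.7500
v = R·ω = 0.7500·-1.0000 = -0.7500

v = -0.7500, ω = -1.0000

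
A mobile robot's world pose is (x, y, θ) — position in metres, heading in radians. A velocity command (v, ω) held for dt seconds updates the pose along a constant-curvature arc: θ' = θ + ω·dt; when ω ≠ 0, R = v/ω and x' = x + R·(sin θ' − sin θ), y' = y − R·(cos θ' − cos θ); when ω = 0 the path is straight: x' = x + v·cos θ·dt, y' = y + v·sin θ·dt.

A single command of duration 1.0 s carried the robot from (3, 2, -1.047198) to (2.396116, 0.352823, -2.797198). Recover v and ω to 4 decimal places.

Δθ = -2.797198 − -1.047198 = -1.750000
ω = Δθ/dt = -1.750000/1.0 = -1.7500
R = −Δy/(cos θ' − cos θ) = -1.1429
v = R·ω = -1.1429·-1.7500 = 2.0000

v = 2.0000, ω = -1.7500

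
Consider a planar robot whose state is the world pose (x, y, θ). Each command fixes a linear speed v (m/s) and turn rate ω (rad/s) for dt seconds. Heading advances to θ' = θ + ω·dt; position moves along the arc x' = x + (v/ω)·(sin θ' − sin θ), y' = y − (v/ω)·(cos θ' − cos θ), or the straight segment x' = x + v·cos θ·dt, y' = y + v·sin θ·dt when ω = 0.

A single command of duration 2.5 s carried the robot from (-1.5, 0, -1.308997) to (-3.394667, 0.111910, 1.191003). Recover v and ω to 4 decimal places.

v = -1.0000, ω = 1.0000

Δθ = 1.191003 − -1.308997 = 2.500000
ω = Δθ/dt = 2.500000/2.5 = 1.0000
R = Δx/(sin θ' − sin θ) = -1.0000
v = R·ω = -1.0000·1.0000 = -1.0000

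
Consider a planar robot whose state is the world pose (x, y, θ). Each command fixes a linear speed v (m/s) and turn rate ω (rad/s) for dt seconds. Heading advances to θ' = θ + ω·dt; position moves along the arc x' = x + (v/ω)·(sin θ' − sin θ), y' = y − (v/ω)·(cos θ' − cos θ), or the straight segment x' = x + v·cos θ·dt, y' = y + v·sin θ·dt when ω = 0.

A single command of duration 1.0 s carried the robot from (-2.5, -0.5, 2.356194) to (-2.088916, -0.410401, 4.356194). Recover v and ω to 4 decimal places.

Δθ = 4.356194 − 2.356194 = 2.000000
ω = Δθ/dt = 2.000000/1.0 = 2.0000
R = Δx/(sin θ' − sin θ) = -0.2500
v = R·ω = -0.2500·2.0000 = -0.5000

v = -0.5000, ω = 2.0000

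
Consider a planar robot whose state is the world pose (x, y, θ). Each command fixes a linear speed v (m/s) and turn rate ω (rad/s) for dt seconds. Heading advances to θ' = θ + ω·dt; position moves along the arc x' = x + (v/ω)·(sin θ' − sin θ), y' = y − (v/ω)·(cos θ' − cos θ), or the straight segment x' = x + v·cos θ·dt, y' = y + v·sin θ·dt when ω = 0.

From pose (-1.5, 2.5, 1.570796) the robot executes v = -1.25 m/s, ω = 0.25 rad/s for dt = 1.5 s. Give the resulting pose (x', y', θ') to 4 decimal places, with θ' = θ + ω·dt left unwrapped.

θ' = 1.5708 + 0.25·1.5 = 1.9458
R = v/ω = -1.25/0.25 = -5.0000
x' = -1.5 + -5.0000·(sin 1.9458 − sin 1.5708) = -1.1525
y' = 2.5 − -5.0000·(cos 1.9458 − cos 1.5708) = 0.6686

(-1.1525, 0.6686, 1.9458)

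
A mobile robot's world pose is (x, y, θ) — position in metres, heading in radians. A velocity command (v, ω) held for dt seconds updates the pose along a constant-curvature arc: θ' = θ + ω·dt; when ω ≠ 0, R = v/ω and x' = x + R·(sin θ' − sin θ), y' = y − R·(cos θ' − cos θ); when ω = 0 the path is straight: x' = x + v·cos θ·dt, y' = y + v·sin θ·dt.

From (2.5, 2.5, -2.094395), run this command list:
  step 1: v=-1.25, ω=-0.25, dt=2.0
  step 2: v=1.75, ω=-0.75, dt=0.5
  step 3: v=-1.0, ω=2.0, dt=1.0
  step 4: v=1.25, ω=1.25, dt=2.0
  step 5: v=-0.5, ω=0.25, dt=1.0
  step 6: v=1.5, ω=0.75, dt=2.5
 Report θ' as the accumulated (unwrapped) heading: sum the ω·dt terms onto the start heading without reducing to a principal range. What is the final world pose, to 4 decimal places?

(2.6675, 6.0930, 3.6556)

step 1: θ'=-2.5944 (R=5.0000) → pose (4.2286, 4.2699, -2.5944)
step 2: θ'=-2.9694 (R=-2.3333) → pose (3.4144, 3.9637, -2.9694)
step 3: θ'=-0.9694 (R=-0.5000) → pose (3.7410, 4.7392, -0.9694)
step 4: θ'=1.5306 (R=1.0000) → pose (5.5648, 5.2649, 1.5306)
step 5: θ'=1.7806 (R=-2.0000) → pose (5.6070, 4.7680, 1.7806)
step 6: θ'=3.6556 (R=2.0000) → pose (2.6675, 6.0930, 3.6556)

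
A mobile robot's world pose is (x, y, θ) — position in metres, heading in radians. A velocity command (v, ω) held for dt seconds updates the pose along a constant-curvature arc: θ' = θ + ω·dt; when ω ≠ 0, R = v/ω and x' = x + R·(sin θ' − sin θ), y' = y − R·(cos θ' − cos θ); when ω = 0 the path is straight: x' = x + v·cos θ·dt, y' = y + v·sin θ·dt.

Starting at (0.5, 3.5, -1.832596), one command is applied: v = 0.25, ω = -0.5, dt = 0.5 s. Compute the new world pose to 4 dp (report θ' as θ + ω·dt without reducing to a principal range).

(0.4530, 3.3845, -2.0826)

θ' = -1.8326 + -0.5·0.5 = -2.0826
R = v/ω = 0.25/-0.5 = -0.5000
x' = 0.5 + -0.5000·(sin -2.0826 − sin -1.8326) = 0.4530
y' = 3.5 − -0.5000·(cos -2.0826 − cos -1.8326) = 3.3845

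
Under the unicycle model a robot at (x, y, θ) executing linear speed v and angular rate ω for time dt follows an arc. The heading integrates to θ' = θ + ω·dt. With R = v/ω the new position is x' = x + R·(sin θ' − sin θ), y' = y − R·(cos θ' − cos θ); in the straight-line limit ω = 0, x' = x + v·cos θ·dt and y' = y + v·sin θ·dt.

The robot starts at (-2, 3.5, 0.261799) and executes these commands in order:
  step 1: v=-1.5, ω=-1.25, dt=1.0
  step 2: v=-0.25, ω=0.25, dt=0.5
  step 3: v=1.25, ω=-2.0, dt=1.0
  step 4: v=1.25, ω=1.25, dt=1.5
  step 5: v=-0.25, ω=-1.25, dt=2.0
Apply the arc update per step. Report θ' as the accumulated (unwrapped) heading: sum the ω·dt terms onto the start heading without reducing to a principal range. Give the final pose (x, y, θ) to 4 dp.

step 1: θ'=-0.9882 (R=1.2000) → pose (-3.3126, 3.9989, -0.9882)
step 2: θ'=-0.8632 (R=-1.0000) → pose (-3.3877, 4.0987, -0.8632)
step 3: θ'=-2.8632 (R=-0.6250) → pose (-3.6909, 3.0915, -2.8632)
step 4: θ'=-0.9882 (R=1.0000) → pose (-4.2512, 1.5798, -0.9882)
step 5: θ'=-3.4882 (R=0.2000) → pose (-4.0162, 1.8780, -3.4882)

(-4.0162, 1.8780, -3.4882)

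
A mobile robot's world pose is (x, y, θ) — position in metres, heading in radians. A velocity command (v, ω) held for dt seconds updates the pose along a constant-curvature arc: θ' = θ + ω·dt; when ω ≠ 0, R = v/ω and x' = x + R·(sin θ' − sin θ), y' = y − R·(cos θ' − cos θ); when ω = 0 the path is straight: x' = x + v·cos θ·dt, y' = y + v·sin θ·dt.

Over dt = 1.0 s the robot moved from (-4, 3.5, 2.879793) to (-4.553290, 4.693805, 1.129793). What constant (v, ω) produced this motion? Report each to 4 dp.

v = 1.5000, ω = -1.7500

Δθ = 1.129793 − 2.879793 = -1.750000
ω = Δθ/dt = -1.750000/1.0 = -1.7500
R = −Δy/(cos θ' − cos θ) = -0.8571
v = R·ω = -0.8571·-1.7500 = 1.5000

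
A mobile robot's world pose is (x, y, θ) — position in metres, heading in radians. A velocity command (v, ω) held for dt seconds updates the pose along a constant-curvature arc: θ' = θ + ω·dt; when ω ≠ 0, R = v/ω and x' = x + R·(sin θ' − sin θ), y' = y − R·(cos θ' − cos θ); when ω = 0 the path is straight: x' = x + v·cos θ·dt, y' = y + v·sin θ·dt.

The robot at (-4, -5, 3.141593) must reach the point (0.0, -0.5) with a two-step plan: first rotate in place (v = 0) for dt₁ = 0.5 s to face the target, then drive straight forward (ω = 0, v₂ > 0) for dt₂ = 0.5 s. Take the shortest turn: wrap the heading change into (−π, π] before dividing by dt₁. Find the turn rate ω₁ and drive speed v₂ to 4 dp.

ω₁ = -4.5949, v₂ = 12.0416

heading to target = atan2(-0.5−-5, 0−-4) = 0.8442
Δθ = wrap(0.8442 − 3.1416) = -2.2974; ω₁ = Δθ/dt₁ = -4.5949
distance = √((0−-4)² + (-0.5−-5)²) = 6.0208; v₂ = distance/dt₂ = 12.0416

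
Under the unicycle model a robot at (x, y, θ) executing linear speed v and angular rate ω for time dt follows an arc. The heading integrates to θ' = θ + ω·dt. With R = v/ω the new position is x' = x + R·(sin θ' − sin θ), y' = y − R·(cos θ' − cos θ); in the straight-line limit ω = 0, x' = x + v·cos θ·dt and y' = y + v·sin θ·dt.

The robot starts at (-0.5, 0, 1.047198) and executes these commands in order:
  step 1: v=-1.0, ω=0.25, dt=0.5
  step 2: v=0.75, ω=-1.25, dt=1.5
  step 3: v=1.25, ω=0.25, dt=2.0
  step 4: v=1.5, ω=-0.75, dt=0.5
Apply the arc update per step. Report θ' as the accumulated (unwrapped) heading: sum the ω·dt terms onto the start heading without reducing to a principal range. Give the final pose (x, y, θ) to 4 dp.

step 1: θ'=1.1722 (R=-4.0000) → pose (-0.7223, -0.4475, 1.1722)
step 2: θ'=-0.7028 (R=-0.6000) → pose (0.2185, -0.2225, -0.7028)
step 3: θ'=-0.2028 (R=5.0000) → pose (2.4432, -1.3049, -0.2028)
step 4: θ'=-0.5778 (R=-2.0000) → pose (3.1327, -1.5886, -0.5778)

(3.1327, -1.5886, -0.5778)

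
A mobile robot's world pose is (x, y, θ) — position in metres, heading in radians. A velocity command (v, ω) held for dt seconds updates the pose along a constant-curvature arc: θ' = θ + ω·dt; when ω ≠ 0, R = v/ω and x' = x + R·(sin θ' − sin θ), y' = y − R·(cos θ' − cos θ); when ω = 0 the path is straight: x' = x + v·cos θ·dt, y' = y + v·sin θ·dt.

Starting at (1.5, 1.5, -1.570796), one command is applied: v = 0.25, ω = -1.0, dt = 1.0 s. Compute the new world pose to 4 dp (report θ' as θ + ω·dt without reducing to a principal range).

(1.3851, 1.2896, -2.5708)

θ' = -1.5708 + -1.0·1.0 = -2.5708
R = v/ω = 0.25/-1.0 = -0.2500
x' = 1.5 + -0.2500·(sin -2.5708 − sin -1.5708) = 1.3851
y' = 1.5 − -0.2500·(cos -2.5708 − cos -1.5708) = 1.2896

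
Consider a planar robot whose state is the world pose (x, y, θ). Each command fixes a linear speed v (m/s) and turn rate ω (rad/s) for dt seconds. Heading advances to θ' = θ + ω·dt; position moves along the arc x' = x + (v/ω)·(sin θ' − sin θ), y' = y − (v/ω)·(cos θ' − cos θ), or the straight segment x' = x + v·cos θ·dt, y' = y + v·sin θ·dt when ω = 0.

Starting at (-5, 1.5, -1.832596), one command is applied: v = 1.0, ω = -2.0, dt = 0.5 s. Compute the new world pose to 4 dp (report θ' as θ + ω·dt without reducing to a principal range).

θ' = -1.8326 + -2.0·0.5 = -2.8326
R = v/ω = 1.0/-2.0 = -0.5000
x' = -5 + -0.5000·(sin -2.8326 − sin -1.8326) = -5.3309
y' = 1.5 − -0.5000·(cos -2.8326 − cos -1.8326) = 1.1531

(-5.3309, 1.1531, -2.8326)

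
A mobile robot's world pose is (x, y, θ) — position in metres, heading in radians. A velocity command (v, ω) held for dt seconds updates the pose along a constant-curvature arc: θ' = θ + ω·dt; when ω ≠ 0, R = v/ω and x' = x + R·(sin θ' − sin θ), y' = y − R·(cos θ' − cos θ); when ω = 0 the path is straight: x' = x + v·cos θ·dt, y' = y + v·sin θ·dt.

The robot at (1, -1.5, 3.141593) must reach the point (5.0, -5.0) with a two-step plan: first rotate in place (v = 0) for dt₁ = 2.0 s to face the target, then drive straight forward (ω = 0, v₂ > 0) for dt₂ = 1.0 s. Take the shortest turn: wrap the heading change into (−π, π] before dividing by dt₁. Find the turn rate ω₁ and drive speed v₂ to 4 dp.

heading to target = atan2(-5−-1.5, 5−1) = -0.7188
Δθ = wrap(-0.7188 − 3.1416) = 2.4228; ω₁ = Δθ/dt₁ = 1.2114
distance = √((5−1)² + (-5−-1.5)²) = 5.3151; v₂ = distance/dt₂ = 5.3151

ω₁ = 1.2114, v₂ = 5.3151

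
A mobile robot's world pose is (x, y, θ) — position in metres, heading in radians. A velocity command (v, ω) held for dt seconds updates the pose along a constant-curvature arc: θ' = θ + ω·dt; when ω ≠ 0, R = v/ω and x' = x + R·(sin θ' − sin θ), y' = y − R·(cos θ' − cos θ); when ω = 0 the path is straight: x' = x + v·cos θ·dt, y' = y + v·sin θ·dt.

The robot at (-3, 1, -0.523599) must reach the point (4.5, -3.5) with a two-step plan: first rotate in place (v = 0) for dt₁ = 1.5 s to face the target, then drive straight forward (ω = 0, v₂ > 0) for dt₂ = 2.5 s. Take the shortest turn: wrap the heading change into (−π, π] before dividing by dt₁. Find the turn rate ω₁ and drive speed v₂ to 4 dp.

ω₁ = -0.0112, v₂ = 3.4986

heading to target = atan2(-3.5−1, 4.5−-3) = -0.5404
Δθ = wrap(-0.5404 − -0.5236) = -0.0168; ω₁ = Δθ/dt₁ = -0.0112
distance = √((4.5−-3)² + (-3.5−1)²) = 8.7464; v₂ = distance/dt₂ = 3.4986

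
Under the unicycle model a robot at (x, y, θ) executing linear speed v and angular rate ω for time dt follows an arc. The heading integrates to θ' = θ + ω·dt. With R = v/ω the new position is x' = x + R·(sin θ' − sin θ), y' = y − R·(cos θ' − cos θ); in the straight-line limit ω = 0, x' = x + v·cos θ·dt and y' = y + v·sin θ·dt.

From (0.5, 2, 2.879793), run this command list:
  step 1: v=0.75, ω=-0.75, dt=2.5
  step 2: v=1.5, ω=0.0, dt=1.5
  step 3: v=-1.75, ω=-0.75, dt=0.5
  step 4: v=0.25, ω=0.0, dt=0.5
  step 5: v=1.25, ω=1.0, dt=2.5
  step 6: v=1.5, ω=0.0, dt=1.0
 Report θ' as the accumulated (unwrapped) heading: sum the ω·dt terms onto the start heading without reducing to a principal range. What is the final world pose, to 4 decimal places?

(-1.5942, 7.1183, 3.1298)

step 1: θ'=1.0048 (R=-1.0000) → pose (-0.0852, 3.5022, 1.0048)
step 2: θ'=1.0048 (straight) → pose (1.1214, 5.4013, 1.0048)
step 3: θ'=0.6298 (R=2.3333) → pose (0.5262, 4.7669, 0.6298)
step 4: θ'=0.6298 (straight) → pose (0.6272, 4.8405, 0.6298)
step 5: θ'=3.1298 (R=1.2500) → pose (-0.0943, 7.1006, 3.1298)
step 6: θ'=3.1298 (straight) → pose (-1.5942, 7.1183, 3.1298)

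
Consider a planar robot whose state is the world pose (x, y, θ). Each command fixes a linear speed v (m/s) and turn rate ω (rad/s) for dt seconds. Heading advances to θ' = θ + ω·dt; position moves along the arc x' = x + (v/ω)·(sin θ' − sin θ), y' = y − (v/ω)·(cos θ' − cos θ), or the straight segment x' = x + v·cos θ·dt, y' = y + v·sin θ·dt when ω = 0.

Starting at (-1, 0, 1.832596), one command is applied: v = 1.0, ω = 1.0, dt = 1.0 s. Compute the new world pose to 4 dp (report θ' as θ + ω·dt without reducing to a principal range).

θ' = 1.8326 + 1.0·1.0 = 2.8326
R = v/ω = 1.0/1.0 = 1.0000
x' = -1 + 1.0000·(sin 2.8326 − sin 1.8326) = -1.6618
y' = 0 − 1.0000·(cos 2.8326 − cos 1.8326) = 0.6938

(-1.6618, 0.6938, 2.8326)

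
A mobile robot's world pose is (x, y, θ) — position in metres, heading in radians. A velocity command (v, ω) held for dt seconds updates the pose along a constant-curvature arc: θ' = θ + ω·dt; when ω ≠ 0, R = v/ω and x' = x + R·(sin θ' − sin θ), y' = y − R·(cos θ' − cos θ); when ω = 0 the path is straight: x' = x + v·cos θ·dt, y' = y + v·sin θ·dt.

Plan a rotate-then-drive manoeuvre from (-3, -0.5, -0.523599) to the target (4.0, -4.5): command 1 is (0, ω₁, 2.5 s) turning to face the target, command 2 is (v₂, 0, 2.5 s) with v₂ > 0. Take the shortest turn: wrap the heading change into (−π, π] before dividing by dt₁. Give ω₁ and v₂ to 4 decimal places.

heading to target = atan2(-4.5−-0.5, 4−-3) = -0.5191
Δθ = wrap(-0.5191 − -0.5236) = 0.0045; ω₁ = Δθ/dt₁ = 0.0018
distance = √((4−-3)² + (-4.5−-0.5)²) = 8.0623; v₂ = distance/dt₂ = 3.2249

ω₁ = 0.0018, v₂ = 3.2249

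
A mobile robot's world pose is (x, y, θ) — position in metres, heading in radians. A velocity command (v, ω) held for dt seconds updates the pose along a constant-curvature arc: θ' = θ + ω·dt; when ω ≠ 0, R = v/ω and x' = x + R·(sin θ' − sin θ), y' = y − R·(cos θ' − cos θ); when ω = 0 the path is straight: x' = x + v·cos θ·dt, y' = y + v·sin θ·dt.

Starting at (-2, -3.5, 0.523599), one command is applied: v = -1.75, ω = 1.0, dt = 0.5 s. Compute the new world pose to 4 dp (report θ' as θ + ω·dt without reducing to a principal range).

(-2.6195, -4.1050, 1.0236)

θ' = 0.5236 + 1.0·0.5 = 1.0236
R = v/ω = -1.75/1.0 = -1.7500
x' = -2 + -1.7500·(sin 1.0236 − sin 0.5236) = -2.6195
y' = -3.5 − -1.7500·(cos 1.0236 − cos 0.5236) = -4.1050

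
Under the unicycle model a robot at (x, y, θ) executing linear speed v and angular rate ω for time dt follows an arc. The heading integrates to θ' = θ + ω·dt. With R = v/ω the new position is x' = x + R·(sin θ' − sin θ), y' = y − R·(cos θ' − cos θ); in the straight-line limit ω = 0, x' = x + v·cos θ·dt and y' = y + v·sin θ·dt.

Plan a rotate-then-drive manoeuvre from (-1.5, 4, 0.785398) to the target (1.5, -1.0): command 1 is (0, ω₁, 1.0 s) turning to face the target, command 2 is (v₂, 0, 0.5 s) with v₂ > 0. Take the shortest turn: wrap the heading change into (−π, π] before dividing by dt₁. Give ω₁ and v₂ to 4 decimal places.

ω₁ = -1.8158, v₂ = 11.6619

heading to target = atan2(-1−4, 1.5−-1.5) = -1.0304
Δθ = wrap(-1.0304 − 0.7854) = -1.8158; ω₁ = Δθ/dt₁ = -1.8158
distance = √((1.5−-1.5)² + (-1−4)²) = 5.8310; v₂ = distance/dt₂ = 11.6619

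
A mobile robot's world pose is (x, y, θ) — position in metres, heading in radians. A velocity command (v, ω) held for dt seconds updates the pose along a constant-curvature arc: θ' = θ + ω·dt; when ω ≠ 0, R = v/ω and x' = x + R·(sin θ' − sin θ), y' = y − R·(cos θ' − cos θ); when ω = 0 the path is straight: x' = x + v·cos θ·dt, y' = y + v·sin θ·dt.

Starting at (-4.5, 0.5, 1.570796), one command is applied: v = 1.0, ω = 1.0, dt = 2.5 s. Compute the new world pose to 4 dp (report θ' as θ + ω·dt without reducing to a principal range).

(-6.3011, 1.0985, 4.0708)

θ' = 1.5708 + 1.0·2.5 = 4.0708
R = v/ω = 1.0/1.0 = 1.0000
x' = -4.5 + 1.0000·(sin 4.0708 − sin 1.5708) = -6.3011
y' = 0.5 − 1.0000·(cos 4.0708 − cos 1.5708) = 1.0985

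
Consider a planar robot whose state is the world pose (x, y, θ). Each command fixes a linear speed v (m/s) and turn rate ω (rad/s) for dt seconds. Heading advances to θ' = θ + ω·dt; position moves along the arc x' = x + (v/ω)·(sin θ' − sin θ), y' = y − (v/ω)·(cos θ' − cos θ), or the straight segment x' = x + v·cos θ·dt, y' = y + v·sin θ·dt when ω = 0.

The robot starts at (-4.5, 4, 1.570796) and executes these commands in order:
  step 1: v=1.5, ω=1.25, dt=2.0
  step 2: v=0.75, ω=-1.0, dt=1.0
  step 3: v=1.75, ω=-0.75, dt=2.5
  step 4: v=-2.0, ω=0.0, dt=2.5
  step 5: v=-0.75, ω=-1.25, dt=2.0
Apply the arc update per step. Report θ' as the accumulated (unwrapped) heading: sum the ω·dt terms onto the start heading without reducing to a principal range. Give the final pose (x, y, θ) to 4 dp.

step 1: θ'=4.0708 (R=1.2000) → pose (-6.6614, 4.7182, 4.0708)
step 2: θ'=3.0708 (R=-0.7500) → pose (-7.3153, 4.4189, 3.0708)
step 3: θ'=1.1958 (R=-2.3333) → pose (-9.3214, 7.6010, 1.1958)
step 4: θ'=1.1958 (straight) → pose (-11.1528, 2.9485, 1.1958)
step 5: θ'=-1.3042 (R=0.6000) → pose (-12.2899, 3.0102, -1.3042)

(-12.2899, 3.0102, -1.3042)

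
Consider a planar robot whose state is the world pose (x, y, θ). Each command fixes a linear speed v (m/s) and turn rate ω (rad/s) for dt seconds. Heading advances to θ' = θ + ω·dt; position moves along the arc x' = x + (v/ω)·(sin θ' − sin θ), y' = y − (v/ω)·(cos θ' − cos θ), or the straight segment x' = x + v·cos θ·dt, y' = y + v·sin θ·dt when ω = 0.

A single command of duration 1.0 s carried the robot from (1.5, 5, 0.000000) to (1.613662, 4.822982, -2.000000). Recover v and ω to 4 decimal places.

Δθ = -2.000000 − 0.000000 = -2.000000
ω = Δθ/dt = -2.000000/1.0 = -2.0000
R = −Δy/(cos θ' − cos θ) = -0.1250
v = R·ω = -0.1250·-2.0000 = 0.2500

v = 0.2500, ω = -2.0000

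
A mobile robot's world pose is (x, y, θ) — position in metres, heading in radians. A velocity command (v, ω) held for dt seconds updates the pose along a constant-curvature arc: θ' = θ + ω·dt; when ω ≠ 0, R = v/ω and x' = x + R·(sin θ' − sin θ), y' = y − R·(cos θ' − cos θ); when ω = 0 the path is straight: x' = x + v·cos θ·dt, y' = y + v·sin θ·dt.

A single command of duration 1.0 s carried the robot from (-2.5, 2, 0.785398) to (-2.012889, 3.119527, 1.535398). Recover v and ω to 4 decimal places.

v = 1.2500, ω = 0.7500

Δθ = 1.535398 − 0.785398 = 0.750000
ω = Δθ/dt = 0.750000/1.0 = 0.7500
R = −Δy/(cos θ' − cos θ) = 1.6667
v = R·ω = 1.6667·0.7500 = 1.2500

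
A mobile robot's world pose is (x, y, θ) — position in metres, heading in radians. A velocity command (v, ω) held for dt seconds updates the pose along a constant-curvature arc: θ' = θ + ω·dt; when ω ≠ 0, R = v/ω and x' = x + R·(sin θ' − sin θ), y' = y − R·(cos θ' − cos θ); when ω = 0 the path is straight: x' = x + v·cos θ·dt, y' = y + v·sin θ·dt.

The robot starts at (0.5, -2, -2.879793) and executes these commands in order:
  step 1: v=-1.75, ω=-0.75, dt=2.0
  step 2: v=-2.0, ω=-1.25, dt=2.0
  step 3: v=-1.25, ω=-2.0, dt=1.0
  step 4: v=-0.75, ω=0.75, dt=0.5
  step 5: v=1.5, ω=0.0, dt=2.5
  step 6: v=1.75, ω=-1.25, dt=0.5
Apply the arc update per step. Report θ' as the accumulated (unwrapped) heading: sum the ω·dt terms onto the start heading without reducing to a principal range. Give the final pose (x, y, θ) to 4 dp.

(-1.7762, -7.5120, -9.1298)

step 1: θ'=-4.3798 (R=2.3333) → pose (3.3094, -3.4920, -4.3798)
step 2: θ'=-6.8798 (R=1.6000) → pose (0.8981, -5.3380, -6.8798)
step 3: θ'=-8.8798 (R=0.6250) → pose (0.9253, -4.2865, -8.8798)
step 4: θ'=-8.5048 (R=-1.0000) → pose (1.2024, -4.0372, -8.5048)
step 5: θ'=-8.5048 (straight) → pose (-1.0694, -7.0207, -8.5048)
step 6: θ'=-9.1298 (R=-1.4000) → pose (-1.7762, -7.5120, -9.1298)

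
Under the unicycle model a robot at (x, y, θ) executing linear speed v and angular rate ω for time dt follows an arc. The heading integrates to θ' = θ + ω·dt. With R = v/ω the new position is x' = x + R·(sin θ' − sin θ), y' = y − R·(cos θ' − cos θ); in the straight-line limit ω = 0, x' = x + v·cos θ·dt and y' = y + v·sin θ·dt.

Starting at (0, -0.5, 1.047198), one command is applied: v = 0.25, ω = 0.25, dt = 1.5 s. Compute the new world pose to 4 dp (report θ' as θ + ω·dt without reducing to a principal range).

θ' = 1.0472 + 0.25·1.5 = 1.4222
R = v/ω = 0.25/0.25 = 1.0000
x' = 0 + 1.0000·(sin 1.4222 − sin 1.0472) = 0.1230
y' = -0.5 − 1.0000·(cos 1.4222 − cos 1.0472) = -0.1481

(0.1230, -0.1481, 1.4222)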